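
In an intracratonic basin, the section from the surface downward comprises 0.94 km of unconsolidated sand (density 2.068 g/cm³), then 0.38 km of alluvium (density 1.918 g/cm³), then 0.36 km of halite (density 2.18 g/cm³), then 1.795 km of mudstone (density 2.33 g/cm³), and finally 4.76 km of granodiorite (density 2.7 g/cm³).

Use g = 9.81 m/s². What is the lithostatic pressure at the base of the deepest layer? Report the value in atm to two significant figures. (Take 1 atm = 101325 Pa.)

2000 atm

unconsolidated sand: 2068 kg/m³ × 9.81 m/s² × 940 m = 1.907×10^7 Pa = 188.2 atm
alluvium: 1918 kg/m³ × 9.81 m/s² × 380 m = 7.150×10^6 Pa = 70.56 atm
halite: 2180 kg/m³ × 9.81 m/s² × 360 m = 7.699×10^6 Pa = 75.98 atm
mudstone: 2330 kg/m³ × 9.81 m/s² × 1795 m = 4.103×10^7 Pa = 404.9 atm
granodiorite: 2700 kg/m³ × 9.81 m/s² × 4760 m = 1.261×10^8 Pa = 1244 atm
Total = 188.2 + 70.56 + 75.98 + 404.9 + 1244 = 1984.0 atm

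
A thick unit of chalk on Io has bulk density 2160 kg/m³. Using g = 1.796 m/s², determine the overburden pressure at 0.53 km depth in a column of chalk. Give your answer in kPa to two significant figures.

chalk: 2160 kg/m³ × 1.796 m/s² × 530 m = 2.056×10^6 Pa = 2056 kPa

2100 kPa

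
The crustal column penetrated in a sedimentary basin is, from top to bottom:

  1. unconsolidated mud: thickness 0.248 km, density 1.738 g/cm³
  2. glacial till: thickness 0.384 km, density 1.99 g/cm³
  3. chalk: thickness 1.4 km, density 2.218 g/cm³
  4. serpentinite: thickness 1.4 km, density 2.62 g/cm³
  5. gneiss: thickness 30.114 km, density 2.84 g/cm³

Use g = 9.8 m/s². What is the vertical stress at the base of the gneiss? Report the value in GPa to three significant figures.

unconsolidated mud: 1738 kg/m³ × 9.8 m/s² × 248 m = 4.224×10^6 Pa = 4.224×10^-3 GPa
glacial till: 1990 kg/m³ × 9.8 m/s² × 384 m = 7.489×10^6 Pa = 7.489×10^-3 GPa
chalk: 2218 kg/m³ × 9.8 m/s² × 1400 m = 3.043×10^7 Pa = 0.03043 GPa
serpentinite: 2620 kg/m³ × 9.8 m/s² × 1400 m = 3.595×10^7 Pa = 0.03595 GPa
gneiss: 2840 kg/m³ × 9.8 m/s² × 30114 m = 8.381×10^8 Pa = 0.8381 GPa
Total = 4.224×10^-3 + 7.489×10^-3 + 0.03043 + 0.03595 + 0.8381 = 0.91622 GPa

0.916 GPa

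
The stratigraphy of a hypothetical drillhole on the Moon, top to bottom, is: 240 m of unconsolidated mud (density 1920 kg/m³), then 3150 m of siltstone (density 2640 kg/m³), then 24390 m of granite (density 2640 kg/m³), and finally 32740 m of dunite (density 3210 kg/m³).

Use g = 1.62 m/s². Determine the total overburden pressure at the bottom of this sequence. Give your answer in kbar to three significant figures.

2.89 kbar

unconsolidated mud: 1920 kg/m³ × 1.62 m/s² × 240 m = 7.465×10^5 Pa = 7.465×10^-3 kbar
siltstone: 2640 kg/m³ × 1.62 m/s² × 3150 m = 1.347×10^7 Pa = 0.1347 kbar
granite: 2640 kg/m³ × 1.62 m/s² × 24390 m = 1.043×10^8 Pa = 1.043 kbar
dunite: 3210 kg/m³ × 1.62 m/s² × 32740 m = 1.703×10^8 Pa = 1.703 kbar
Total = 7.465×10^-3 + 0.1347 + 1.043 + 1.703 = 2.8878 kbar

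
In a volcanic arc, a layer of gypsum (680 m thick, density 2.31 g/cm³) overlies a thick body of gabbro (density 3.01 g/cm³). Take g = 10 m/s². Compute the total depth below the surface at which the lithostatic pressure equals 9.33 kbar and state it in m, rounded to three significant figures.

31200 m

Pressure at base of upper layers: 2310×10×680 = 1.571×10^7 Pa = 0.1571 kbar
Remaining pressure to be supplied by gabbro: 9.330×10^8 − 1.571×10^7 = 9.173×10^8 Pa
Additional depth in gabbro = 9.173×10^8 Pa / (3010 kg/m³ × 10 m/s²) = 30475 m
Total depth = 680 m + 30475 m = 31155 m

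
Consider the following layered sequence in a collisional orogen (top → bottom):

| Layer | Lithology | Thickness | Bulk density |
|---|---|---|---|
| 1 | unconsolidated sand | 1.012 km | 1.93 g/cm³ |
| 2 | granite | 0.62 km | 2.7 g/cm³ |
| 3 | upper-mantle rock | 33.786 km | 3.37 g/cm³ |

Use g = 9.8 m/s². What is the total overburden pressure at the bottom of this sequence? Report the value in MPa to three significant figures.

unconsolidated sand: 1930 kg/m³ × 9.8 m/s² × 1012 m = 1.914×10^7 Pa = 19.14 MPa
granite: 2700 kg/m³ × 9.8 m/s² × 620 m = 1.641×10^7 Pa = 16.41 MPa
upper-mantle rock: 3370 kg/m³ × 9.8 m/s² × 33786 m = 1.116×10^9 Pa = 1116 MPa
Total = 19.14 + 16.41 + 1116 = 1151.4 MPa

1150 MPa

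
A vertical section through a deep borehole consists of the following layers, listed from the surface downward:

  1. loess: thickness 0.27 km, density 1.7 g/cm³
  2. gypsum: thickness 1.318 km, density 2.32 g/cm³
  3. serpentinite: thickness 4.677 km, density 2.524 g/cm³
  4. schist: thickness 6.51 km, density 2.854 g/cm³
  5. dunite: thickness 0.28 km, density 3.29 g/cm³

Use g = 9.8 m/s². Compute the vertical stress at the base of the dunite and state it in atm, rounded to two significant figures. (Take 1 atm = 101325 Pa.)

loess: 1700 kg/m³ × 9.8 m/s² × 270 m = 4.498×10^6 Pa = 44.39 atm
gypsum: 2320 kg/m³ × 9.8 m/s² × 1318 m = 2.997×10^7 Pa = 295.7 atm
serpentinite: 2524 kg/m³ × 9.8 m/s² × 4677 m = 1.157×10^8 Pa = 1142 atm
schist: 2854 kg/m³ × 9.8 m/s² × 6510 m = 1.821×10^8 Pa = 1797 atm
dunite: 3290 kg/m³ × 9.8 m/s² × 280 m = 9.028×10^6 Pa = 89.10 atm
Total = 44.39 + 295.7 + 1142 + 1797 + 89.10 = 3368.0 atm

3400 atm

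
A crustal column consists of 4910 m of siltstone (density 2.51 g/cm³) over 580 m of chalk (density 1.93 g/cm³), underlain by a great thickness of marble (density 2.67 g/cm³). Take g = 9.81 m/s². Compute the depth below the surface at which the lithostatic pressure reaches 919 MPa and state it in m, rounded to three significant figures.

Pressure at base of upper layers: 2510×9.81×4910 + 1930×9.81×580 = 1.319×10^8 Pa = 131.9 MPa
Remaining pressure to be supplied by marble: 9.190×10^8 − 1.319×10^8 = 7.871×10^8 Pa
Additional depth in marble = 7.871×10^8 Pa / (2670 kg/m³ × 9.81 m/s²) = 30051 m
Total depth = 5490 m + 30051 m = 35541 m

35500 m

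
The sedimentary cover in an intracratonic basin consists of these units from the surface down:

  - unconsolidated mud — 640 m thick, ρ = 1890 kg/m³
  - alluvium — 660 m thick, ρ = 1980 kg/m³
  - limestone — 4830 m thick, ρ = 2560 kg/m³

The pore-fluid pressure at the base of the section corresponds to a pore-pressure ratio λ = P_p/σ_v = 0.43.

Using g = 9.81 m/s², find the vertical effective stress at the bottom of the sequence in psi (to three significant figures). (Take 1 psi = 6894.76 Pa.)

12100 psi

Overburden (lithostatic) stress σ_v:
unconsolidated mud: 1890 kg/m³ × 9.81 m/s² × 640 m = 1.187×10^7 Pa = 11.87 MPa
alluvium: 1980 kg/m³ × 9.81 m/s² × 660 m = 1.282×10^7 Pa = 12.82 MPa
limestone: 2560 kg/m³ × 9.81 m/s² × 4830 m = 1.213×10^8 Pa = 121.3 MPa
Total = 11.87 + 12.82 + 121.3 = 145.98 MPa
Pore pressure P_p = λ·σ_v = 0.43 × 146.0 MPa = 62.77 MPa
Effective stress σ' = σ_v − P_p = 146.0 − 62.77 = 83.211 MPa = 12069 psi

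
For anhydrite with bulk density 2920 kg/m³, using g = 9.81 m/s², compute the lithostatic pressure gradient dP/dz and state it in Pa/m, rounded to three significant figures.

dP/dz = ρg = 2920 kg/m³ × 9.81 m/s² = 28645 Pa/m

28600 Pa/m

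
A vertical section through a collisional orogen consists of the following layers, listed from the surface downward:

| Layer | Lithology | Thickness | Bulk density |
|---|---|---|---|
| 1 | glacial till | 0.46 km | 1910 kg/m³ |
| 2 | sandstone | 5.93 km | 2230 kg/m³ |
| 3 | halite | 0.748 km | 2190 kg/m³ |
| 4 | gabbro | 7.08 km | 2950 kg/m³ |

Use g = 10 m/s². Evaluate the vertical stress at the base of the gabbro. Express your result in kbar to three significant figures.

3.66 kbar

glacial till: 1910 kg/m³ × 10 m/s² × 460 m = 8.786×10^6 Pa = 0.08786 kbar
sandstone: 2230 kg/m³ × 10 m/s² × 5930 m = 1.322×10^8 Pa = 1.322 kbar
halite: 2190 kg/m³ × 10 m/s² × 748 m = 1.638×10^7 Pa = 0.1638 kbar
gabbro: 2950 kg/m³ × 10 m/s² × 7080 m = 2.089×10^8 Pa = 2.089 kbar
Total = 0.08786 + 1.322 + 0.1638 + 2.089 = 3.6627 kbar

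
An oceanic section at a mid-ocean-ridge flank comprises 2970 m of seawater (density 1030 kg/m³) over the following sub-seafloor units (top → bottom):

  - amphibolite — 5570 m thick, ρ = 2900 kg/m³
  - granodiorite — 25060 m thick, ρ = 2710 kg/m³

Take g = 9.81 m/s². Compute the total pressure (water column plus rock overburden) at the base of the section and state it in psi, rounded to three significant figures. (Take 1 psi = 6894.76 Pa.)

124000 psi

seawater: 1030 kg/m³ × 9.81 m/s² × 2970 m = 3.001×10^7 Pa = 4353 psi
amphibolite: 2900 kg/m³ × 9.81 m/s² × 5570 m = 1.585×10^8 Pa = 22983 psi
granodiorite: 2710 kg/m³ × 9.81 m/s² × 25060 m = 6.662×10^8 Pa = 96627 psi
Total = 4353 + 22983 + 96627 = 1.2396×10^5 psi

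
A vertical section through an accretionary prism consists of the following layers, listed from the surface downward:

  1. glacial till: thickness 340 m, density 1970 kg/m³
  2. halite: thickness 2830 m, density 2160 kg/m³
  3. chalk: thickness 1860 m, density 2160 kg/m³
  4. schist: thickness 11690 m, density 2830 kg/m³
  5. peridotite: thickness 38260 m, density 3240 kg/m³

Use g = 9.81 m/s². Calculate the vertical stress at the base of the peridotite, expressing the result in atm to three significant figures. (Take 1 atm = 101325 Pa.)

glacial till: 1970 kg/m³ × 9.81 m/s² × 340 m = 6.571×10^6 Pa = 64.85 atm
halite: 2160 kg/m³ × 9.81 m/s² × 2830 m = 5.997×10^7 Pa = 591.8 atm
chalk: 2160 kg/m³ × 9.81 m/s² × 1860 m = 3.941×10^7 Pa = 389.0 atm
schist: 2830 kg/m³ × 9.81 m/s² × 11690 m = 3.245×10^8 Pa = 3203 atm
peridotite: 3240 kg/m³ × 9.81 m/s² × 38260 m = 1.216×10^9 Pa = 12002 atm
Total = 64.85 + 591.8 + 389.0 + 3203 + 12002 = 16250 atm

16300 atm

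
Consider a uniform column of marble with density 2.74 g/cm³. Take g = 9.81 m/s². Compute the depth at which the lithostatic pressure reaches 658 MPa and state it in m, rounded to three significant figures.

h = P/(ρg) = 658 MPa / (2740 kg/m³ × 9.81 m/s²) = 6.580×10^8 Pa / 26879 Pa/m = 24480 m

24500 m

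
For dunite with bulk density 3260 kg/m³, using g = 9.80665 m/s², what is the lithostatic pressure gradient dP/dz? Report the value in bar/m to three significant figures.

0.320 bar/m

dP/dz = ρg = 3260 kg/m³ × 9.80665 m/s² = 31970 Pa/m
= 31970 Pa/m × (1 bar/m / 1.0000×10^5 Pa/m) = 0.31970 bar/m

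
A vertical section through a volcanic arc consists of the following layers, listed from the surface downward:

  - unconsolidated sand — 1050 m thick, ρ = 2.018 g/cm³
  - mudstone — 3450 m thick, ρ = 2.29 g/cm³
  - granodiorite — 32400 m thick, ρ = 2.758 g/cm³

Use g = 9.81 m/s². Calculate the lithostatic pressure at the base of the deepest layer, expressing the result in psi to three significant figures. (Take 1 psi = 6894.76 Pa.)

unconsolidated sand: 2018 kg/m³ × 9.81 m/s² × 1050 m = 2.079×10^7 Pa = 3015 psi
mudstone: 2290 kg/m³ × 9.81 m/s² × 3450 m = 7.750×10^7 Pa = 11241 psi
granodiorite: 2758 kg/m³ × 9.81 m/s² × 32400 m = 8.766×10^8 Pa = 1.271×10^5 psi
Total = 3015 + 11241 + 1.271×10^5 = 1.4140×10^5 psi

141000 psi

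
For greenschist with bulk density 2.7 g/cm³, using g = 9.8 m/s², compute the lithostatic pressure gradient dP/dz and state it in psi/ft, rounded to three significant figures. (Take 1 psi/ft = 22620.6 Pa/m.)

dP/dz = ρg = 2700 kg/m³ × 9.8 m/s² = 26460 Pa/m
= 26460 Pa/m × (1 psi/ft / 22621 Pa/m) = 1.1697 psi/ft

1.17 psi/ft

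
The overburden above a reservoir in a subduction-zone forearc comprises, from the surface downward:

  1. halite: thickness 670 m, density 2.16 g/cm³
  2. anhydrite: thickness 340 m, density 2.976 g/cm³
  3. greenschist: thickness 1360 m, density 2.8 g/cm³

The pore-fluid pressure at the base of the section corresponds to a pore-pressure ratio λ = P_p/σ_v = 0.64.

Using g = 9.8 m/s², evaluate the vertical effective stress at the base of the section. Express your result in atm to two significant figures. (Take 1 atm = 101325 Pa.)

220 atm

Overburden (lithostatic) stress σ_v:
halite: 2160 kg/m³ × 9.8 m/s² × 670 m = 1.418×10^7 Pa = 14.18 MPa
anhydrite: 2976 kg/m³ × 9.8 m/s² × 340 m = 9.916×10^6 Pa = 9.916 MPa
greenschist: 2800 kg/m³ × 9.8 m/s² × 1360 m = 3.732×10^7 Pa = 37.32 MPa
Total = 14.18 + 9.916 + 37.32 = 61.417 MPa
Pore pressure P_p = λ·σ_v = 0.64 × 61.42 MPa = 39.31 MPa
Effective stress σ' = σ_v − P_p = 61.42 − 39.31 = 22.110 MPa = 218.21 atm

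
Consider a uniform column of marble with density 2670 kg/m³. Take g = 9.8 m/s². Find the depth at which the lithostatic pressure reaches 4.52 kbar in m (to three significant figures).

h = P/(ρg) = 4.52 kbar / (2670 kg/m³ × 9.8 m/s²) = 4.520×10^8 Pa / 26166 Pa/m = 17274 m

17300 m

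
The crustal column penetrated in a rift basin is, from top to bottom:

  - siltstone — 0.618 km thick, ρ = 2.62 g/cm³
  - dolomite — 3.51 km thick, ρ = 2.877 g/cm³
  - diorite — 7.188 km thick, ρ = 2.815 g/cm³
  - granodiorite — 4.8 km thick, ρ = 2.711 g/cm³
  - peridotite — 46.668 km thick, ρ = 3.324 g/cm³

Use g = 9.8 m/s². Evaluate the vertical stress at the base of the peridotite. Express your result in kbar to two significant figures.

20 kbar

siltstone: 2620 kg/m³ × 9.8 m/s² × 618 m = 1.587×10^7 Pa = 0.1587 kbar
dolomite: 2877 kg/m³ × 9.8 m/s² × 3510 m = 9.896×10^7 Pa = 0.9896 kbar
diorite: 2815 kg/m³ × 9.8 m/s² × 7188 m = 1.983×10^8 Pa = 1.983 kbar
granodiorite: 2711 kg/m³ × 9.8 m/s² × 4800 m = 1.275×10^8 Pa = 1.275 kbar
peridotite: 3324 kg/m³ × 9.8 m/s² × 46668 m = 1.520×10^9 Pa = 15.20 kbar
Total = 0.1587 + 0.9896 + 1.983 + 1.275 + 15.20 = 19.609 kbar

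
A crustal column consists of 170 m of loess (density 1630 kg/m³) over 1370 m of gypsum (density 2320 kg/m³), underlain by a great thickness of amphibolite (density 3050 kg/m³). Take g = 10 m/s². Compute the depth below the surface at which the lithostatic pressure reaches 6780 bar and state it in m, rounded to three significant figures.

Pressure at base of upper layers: 1630×10×170 + 2320×10×1370 = 3.455×10^7 Pa = 345.6 bar
Remaining pressure to be supplied by amphibolite: 6.780×10^8 − 3.455×10^7 = 6.434×10^8 Pa
Additional depth in amphibolite = 6.434×10^8 Pa / (3050 kg/m³ × 10 m/s²) = 21097 m
Total depth = 1540 m + 21097 m = 22637 m

22600 m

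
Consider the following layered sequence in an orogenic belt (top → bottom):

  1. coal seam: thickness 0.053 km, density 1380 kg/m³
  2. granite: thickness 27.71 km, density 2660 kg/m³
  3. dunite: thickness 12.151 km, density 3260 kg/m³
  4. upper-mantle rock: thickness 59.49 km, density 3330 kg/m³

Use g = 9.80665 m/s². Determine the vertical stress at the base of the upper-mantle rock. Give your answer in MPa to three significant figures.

coal seam: 1380 kg/m³ × 9.80665 m/s² × 53 m = 7.173×10^5 Pa = 0.7173 MPa
granite: 2660 kg/m³ × 9.80665 m/s² × 27710 m = 7.228×10^8 Pa = 722.8 MPa
dunite: 3260 kg/m³ × 9.80665 m/s² × 12151 m = 3.885×10^8 Pa = 388.5 MPa
upper-mantle rock: 3330 kg/m³ × 9.80665 m/s² × 59490 m = 1.943×10^9 Pa = 1943 MPa
Total = 0.7173 + 722.8 + 388.5 + 1943 = 3054.7 MPa

3050 MPa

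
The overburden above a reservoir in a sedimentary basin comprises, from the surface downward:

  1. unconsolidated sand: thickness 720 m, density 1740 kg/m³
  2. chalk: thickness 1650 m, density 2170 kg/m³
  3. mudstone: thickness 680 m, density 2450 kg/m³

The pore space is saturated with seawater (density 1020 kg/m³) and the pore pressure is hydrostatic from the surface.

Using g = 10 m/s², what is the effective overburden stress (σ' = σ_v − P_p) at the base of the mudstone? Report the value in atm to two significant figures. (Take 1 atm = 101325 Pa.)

330 atm

Overburden (lithostatic) stress σ_v:
unconsolidated sand: 1740 kg/m³ × 10 m/s² × 720 m = 1.253×10^7 Pa = 12.53 MPa
chalk: 2170 kg/m³ × 10 m/s² × 1650 m = 3.580×10^7 Pa = 35.80 MPa
mudstone: 2450 kg/m³ × 10 m/s² × 680 m = 1.666×10^7 Pa = 16.66 MPa
Total = 12.53 + 35.80 + 16.66 = 64.993 MPa
Pore pressure P_p = 1020 kg/m³ × 10 m/s² × 3050 m = 3.111×10^7 Pa = 31.11 MPa
Effective stress σ' = σ_v − P_p = 64.99 − 31.11 = 33.883 MPa = 334.40 atm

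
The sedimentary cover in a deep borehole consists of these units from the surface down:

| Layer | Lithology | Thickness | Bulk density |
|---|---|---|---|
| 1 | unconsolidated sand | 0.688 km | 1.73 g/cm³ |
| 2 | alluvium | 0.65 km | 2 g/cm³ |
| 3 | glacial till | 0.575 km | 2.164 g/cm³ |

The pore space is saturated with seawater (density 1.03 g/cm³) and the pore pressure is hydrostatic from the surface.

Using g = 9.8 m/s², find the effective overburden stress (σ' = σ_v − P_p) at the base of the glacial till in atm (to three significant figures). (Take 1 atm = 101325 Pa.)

171 atm

Overburden (lithostatic) stress σ_v:
unconsolidated sand: 1730 kg/m³ × 9.8 m/s² × 688 m = 1.166×10^7 Pa = 11.66 MPa
alluvium: 2000 kg/m³ × 9.8 m/s² × 650 m = 1.274×10^7 Pa = 12.74 MPa
glacial till: 2164 kg/m³ × 9.8 m/s² × 575 m = 1.219×10^7 Pa = 12.19 MPa
Total = 11.66 + 12.74 + 12.19 = 36.598 MPa
Pore pressure P_p = 1030 kg/m³ × 9.8 m/s² × 1913 m = 1.931×10^7 Pa = 19.31 MPa
Effective stress σ' = σ_v − P_p = 36.60 − 19.31 = 17.289 MPa = 170.63 atm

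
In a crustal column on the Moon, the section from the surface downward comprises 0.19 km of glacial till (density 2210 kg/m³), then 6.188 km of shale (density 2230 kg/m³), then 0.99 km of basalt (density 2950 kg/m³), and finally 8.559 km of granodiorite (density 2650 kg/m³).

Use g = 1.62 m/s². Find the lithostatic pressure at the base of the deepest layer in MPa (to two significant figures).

65 MPa

glacial till: 2210 kg/m³ × 1.62 m/s² × 190 m = 6.802×10^5 Pa = 0.6802 MPa
shale: 2230 kg/m³ × 1.62 m/s² × 6188 m = 2.235×10^7 Pa = 22.35 MPa
basalt: 2950 kg/m³ × 1.62 m/s² × 990 m = 4.731×10^6 Pa = 4.731 MPa
granodiorite: 2650 kg/m³ × 1.62 m/s² × 8559 m = 3.674×10^7 Pa = 36.74 MPa
Total = 0.6802 + 22.35 + 4.731 + 36.74 = 64.510 MPa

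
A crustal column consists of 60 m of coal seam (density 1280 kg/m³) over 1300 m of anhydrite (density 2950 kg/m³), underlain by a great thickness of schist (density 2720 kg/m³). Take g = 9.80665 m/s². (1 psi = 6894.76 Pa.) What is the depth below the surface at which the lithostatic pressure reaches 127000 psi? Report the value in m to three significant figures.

32700 m

Pressure at base of upper layers: 1280×9.80665×60 + 2950×9.80665×1300 = 3.836×10^7 Pa = 5564 psi
Remaining pressure to be supplied by schist: 8.756×10^8 − 3.836×10^7 = 8.373×10^8 Pa
Additional depth in schist = 8.373×10^8 Pa / (2720 kg/m³ × 9.80665 m/s²) = 31389 m
Total depth = 1360 m + 31389 m = 32749 m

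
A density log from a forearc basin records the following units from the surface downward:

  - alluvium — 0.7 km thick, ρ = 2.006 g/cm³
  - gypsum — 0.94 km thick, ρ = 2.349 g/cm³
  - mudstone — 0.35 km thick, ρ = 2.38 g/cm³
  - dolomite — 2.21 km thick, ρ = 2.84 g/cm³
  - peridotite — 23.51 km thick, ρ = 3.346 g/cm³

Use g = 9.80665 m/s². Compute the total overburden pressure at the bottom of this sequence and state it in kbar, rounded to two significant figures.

alluvium: 2006 kg/m³ × 9.80665 m/s² × 700 m = 1.377×10^7 Pa = 0.1377 kbar
gypsum: 2349 kg/m³ × 9.80665 m/s² × 940 m = 2.165×10^7 Pa = 0.2165 kbar
mudstone: 2380 kg/m³ × 9.80665 m/s² × 350 m = 8.169×10^6 Pa = 0.08169 kbar
dolomite: 2840 kg/m³ × 9.80665 m/s² × 2210 m = 6.155×10^7 Pa = 0.6155 kbar
peridotite: 3346 kg/m³ × 9.80665 m/s² × 23510 m = 7.714×10^8 Pa = 7.714 kbar
Total = 0.1377 + 0.2165 + 0.08169 + 0.6155 + 7.714 = 8.7658 kbar

8.8 kbar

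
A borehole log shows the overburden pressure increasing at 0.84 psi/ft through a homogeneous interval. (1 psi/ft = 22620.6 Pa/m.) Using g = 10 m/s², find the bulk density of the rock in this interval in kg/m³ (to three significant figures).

ρ = (dP/dz)/g = 0.84 psi/ft / 10 m/s² = 19001 Pa/m / 10 m/s² = 1900.1 kg/m³

1900 kg/m³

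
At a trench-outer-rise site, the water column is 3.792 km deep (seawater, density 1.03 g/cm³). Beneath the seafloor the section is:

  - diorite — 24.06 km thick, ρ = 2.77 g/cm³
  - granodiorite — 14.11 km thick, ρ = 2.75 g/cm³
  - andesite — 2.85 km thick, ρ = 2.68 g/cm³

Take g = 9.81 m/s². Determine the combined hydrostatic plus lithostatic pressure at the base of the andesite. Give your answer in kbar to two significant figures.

seawater: 1030 kg/m³ × 9.81 m/s² × 3792 m = 3.832×10^7 Pa = 0.3832 kbar
diorite: 2770 kg/m³ × 9.81 m/s² × 24060 m = 6.538×10^8 Pa = 6.538 kbar
granodiorite: 2750 kg/m³ × 9.81 m/s² × 14110 m = 3.807×10^8 Pa = 3.807 kbar
andesite: 2680 kg/m³ × 9.81 m/s² × 2850 m = 7.493×10^7 Pa = 0.7493 kbar
Total = 0.3832 + 6.538 + 3.807 + 0.7493 = 11.477 kbar

11 kbar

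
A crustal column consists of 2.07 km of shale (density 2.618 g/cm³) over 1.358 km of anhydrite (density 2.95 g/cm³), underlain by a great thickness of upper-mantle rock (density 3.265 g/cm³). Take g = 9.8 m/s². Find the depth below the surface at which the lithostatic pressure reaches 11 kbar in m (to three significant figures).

34900 m

Pressure at base of upper layers: 2618×9.8×2070 + 2950×9.8×1358 = 9.237×10^7 Pa = 0.9237 kbar
Remaining pressure to be supplied by upper-mantle rock: 1.100×10^9 − 9.237×10^7 = 1.008×10^9 Pa
Additional depth in upper-mantle rock = 1.008×10^9 Pa / (3265 kg/m³ × 9.8 m/s²) = 31491 m
Total depth = 3428 m + 31491 m = 34919 m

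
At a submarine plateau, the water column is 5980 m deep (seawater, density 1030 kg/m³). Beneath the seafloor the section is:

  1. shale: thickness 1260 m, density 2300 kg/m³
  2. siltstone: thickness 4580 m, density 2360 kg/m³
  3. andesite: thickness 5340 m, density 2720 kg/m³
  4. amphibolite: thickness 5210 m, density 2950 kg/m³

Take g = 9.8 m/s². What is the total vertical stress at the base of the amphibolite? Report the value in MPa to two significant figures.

490 MPa

seawater: 1030 kg/m³ × 9.8 m/s² × 5980 m = 6.036×10^7 Pa = 60.36 MPa
shale: 2300 kg/m³ × 9.8 m/s² × 1260 m = 2.840×10^7 Pa = 28.40 MPa
siltstone: 2360 kg/m³ × 9.8 m/s² × 4580 m = 1.059×10^8 Pa = 105.9 MPa
andesite: 2720 kg/m³ × 9.8 m/s² × 5340 m = 1.423×10^8 Pa = 142.3 MPa
amphibolite: 2950 kg/m³ × 9.8 m/s² × 5210 m = 1.506×10^8 Pa = 150.6 MPa
Total = 60.36 + 28.40 + 105.9 + 142.3 + 150.6 = 487.65 MPa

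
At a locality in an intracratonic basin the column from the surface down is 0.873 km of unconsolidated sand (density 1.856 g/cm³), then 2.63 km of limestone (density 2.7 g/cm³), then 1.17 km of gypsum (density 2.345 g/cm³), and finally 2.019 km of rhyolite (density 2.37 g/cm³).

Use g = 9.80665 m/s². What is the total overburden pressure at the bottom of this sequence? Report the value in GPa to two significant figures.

0.16 GPa

unconsolidated sand: 1856 kg/m³ × 9.80665 m/s² × 873 m = 1.589×10^7 Pa = 0.01589 GPa
limestone: 2700 kg/m³ × 9.80665 m/s² × 2630 m = 6.964×10^7 Pa = 0.06964 GPa
gypsum: 2345 kg/m³ × 9.80665 m/s² × 1170 m = 2.691×10^7 Pa = 0.02691 GPa
rhyolite: 2370 kg/m³ × 9.80665 m/s² × 2019 m = 4.693×10^7 Pa = 0.04693 GPa
Total = 0.01589 + 0.06964 + 0.02691 + 0.04693 = 0.15936 GPa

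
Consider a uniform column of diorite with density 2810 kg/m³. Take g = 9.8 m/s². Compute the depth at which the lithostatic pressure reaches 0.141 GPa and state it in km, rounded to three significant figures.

5.12 km

h = P/(ρg) = 0.141 GPa / (2810 kg/m³ × 9.8 m/s²) = 1.410×10^8 Pa / 27538 Pa/m = 5120.2 m
= 5.1202 km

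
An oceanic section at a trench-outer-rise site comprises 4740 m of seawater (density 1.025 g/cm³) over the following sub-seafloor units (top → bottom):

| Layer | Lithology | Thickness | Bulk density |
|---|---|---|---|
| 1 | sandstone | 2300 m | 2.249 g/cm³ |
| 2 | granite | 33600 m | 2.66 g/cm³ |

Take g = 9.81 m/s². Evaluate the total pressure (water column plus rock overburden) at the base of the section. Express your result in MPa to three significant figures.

seawater: 1025 kg/m³ × 9.81 m/s² × 4740 m = 4.766×10^7 Pa = 47.66 MPa
sandstone: 2249 kg/m³ × 9.81 m/s² × 2300 m = 5.074×10^7 Pa = 50.74 MPa
granite: 2660 kg/m³ × 9.81 m/s² × 33600 m = 8.768×10^8 Pa = 876.8 MPa
Total = 47.66 + 50.74 + 876.8 = 975.18 MPa

975 MPa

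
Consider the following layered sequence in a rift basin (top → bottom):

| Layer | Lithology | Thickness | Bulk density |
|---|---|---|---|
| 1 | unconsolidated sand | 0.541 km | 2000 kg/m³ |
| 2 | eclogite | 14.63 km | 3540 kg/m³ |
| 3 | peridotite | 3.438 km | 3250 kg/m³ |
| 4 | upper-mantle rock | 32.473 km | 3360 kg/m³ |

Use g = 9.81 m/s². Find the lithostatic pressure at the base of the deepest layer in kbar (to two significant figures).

17 kbar

unconsolidated sand: 2000 kg/m³ × 9.81 m/s² × 541 m = 1.061×10^7 Pa = 0.1061 kbar
eclogite: 3540 kg/m³ × 9.81 m/s² × 14630 m = 5.081×10^8 Pa = 5.081 kbar
peridotite: 3250 kg/m³ × 9.81 m/s² × 3438 m = 1.096×10^8 Pa = 1.096 kbar
upper-mantle rock: 3360 kg/m³ × 9.81 m/s² × 32473 m = 1.070×10^9 Pa = 10.70 kbar
Total = 0.1061 + 5.081 + 1.096 + 10.70 = 16.987 kbar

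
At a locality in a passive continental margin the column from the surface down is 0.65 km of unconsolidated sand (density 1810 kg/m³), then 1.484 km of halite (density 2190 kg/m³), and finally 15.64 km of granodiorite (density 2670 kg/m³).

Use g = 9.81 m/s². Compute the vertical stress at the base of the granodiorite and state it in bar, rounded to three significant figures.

4530 bar

unconsolidated sand: 1810 kg/m³ × 9.81 m/s² × 650 m = 1.154×10^7 Pa = 115.4 bar
halite: 2190 kg/m³ × 9.81 m/s² × 1484 m = 3.188×10^7 Pa = 318.8 bar
granodiorite: 2670 kg/m³ × 9.81 m/s² × 15640 m = 4.097×10^8 Pa = 4097 bar
Total = 115.4 + 318.8 + 4097 = 4530.8 bar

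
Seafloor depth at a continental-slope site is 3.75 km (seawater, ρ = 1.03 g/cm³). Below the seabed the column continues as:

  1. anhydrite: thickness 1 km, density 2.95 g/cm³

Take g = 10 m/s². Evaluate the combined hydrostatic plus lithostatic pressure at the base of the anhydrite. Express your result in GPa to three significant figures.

seawater: 1030 kg/m³ × 10 m/s² × 3750 m = 3.862×10^7 Pa = 0.03862 GPa
anhydrite: 2950 kg/m³ × 10 m/s² × 1000 m = 2.950×10^7 Pa = 0.02950 GPa
Total = 0.03862 + 0.02950 = 0.068125 GPa

0.0681 GPa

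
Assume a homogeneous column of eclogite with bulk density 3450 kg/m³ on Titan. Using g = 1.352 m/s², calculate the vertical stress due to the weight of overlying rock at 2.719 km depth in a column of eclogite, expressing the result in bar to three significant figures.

eclogite: 3450 kg/m³ × 1.352 m/s² × 2719 m = 1.268×10^7 Pa = 126.8 bar

127 bar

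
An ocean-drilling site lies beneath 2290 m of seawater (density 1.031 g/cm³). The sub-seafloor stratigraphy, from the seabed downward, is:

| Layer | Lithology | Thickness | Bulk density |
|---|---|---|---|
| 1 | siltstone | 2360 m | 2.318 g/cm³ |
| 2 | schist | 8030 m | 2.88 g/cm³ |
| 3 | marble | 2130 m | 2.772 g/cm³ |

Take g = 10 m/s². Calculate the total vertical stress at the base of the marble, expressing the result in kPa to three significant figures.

369000 kPa

seawater: 1031 kg/m³ × 10 m/s² × 2290 m = 2.361×10^7 Pa = 23610 kPa
siltstone: 2318 kg/m³ × 10 m/s² × 2360 m = 5.470×10^7 Pa = 54705 kPa
schist: 2880 kg/m³ × 10 m/s² × 8030 m = 2.313×10^8 Pa = 2.313×10^5 kPa
marble: 2772 kg/m³ × 10 m/s² × 2130 m = 5.904×10^7 Pa = 59044 kPa
Total = 23610 + 54705 + 2.313×10^5 + 59044 = 3.6862×10^5 kPa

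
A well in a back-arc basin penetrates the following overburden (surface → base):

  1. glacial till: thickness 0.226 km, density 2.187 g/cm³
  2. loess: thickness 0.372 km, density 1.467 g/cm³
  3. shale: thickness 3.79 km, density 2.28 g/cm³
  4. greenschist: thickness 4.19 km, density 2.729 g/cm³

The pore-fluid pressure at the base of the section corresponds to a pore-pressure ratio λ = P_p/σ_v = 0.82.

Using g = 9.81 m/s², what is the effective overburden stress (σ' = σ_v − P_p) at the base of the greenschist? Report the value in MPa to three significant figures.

Overburden (lithostatic) stress σ_v:
glacial till: 2187 kg/m³ × 9.81 m/s² × 226 m = 4.849×10^6 Pa = 4.849 MPa
loess: 1467 kg/m³ × 9.81 m/s² × 372 m = 5.354×10^6 Pa = 5.354 MPa
shale: 2280 kg/m³ × 9.81 m/s² × 3790 m = 8.477×10^7 Pa = 84.77 MPa
greenschist: 2729 kg/m³ × 9.81 m/s² × 4190 m = 1.122×10^8 Pa = 112.2 MPa
Total = 4.849 + 5.354 + 84.77 + 112.2 = 207.14 MPa
Pore pressure P_p = λ·σ_v = 0.82 × 207.1 MPa = 169.9 MPa
Effective stress σ' = σ_v − P_p = 207.1 − 169.9 = 37.286 MPa

37.3 MPa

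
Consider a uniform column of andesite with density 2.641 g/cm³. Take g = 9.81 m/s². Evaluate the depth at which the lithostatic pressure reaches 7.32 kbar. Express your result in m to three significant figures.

28300 m

h = P/(ρg) = 7.32 kbar / (2641 kg/m³ × 9.81 m/s²) = 7.320×10^8 Pa / 25908 Pa/m = 28254 m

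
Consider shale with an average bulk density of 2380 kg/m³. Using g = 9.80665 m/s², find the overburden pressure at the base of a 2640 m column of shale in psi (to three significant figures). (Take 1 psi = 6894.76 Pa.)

shale: 2380 kg/m³ × 9.80665 m/s² × 2640 m = 6.162×10^7 Pa = 8937 psi

8940 psi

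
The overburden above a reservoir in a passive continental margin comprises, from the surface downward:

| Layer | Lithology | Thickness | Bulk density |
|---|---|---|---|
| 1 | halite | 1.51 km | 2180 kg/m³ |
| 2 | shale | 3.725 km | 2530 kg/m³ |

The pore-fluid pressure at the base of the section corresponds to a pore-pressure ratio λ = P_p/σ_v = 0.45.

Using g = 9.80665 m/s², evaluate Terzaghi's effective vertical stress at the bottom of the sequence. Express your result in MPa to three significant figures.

Overburden (lithostatic) stress σ_v:
halite: 2180 kg/m³ × 9.80665 m/s² × 1510 m = 3.228×10^7 Pa = 32.28 MPa
shale: 2530 kg/m³ × 9.80665 m/s² × 3725 m = 9.242×10^7 Pa = 92.42 MPa
Total = 32.28 + 92.42 = 124.70 MPa
Pore pressure P_p = λ·σ_v = 0.45 × 124.7 MPa = 56.12 MPa
Effective stress σ' = σ_v − P_p = 124.7 − 56.12 = 68.586 MPa

68.6 MPa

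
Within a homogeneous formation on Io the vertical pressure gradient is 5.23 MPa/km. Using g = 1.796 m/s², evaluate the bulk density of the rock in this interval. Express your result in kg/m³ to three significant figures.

2910 kg/m³

ρ = (dP/dz)/g = 5.23 MPa/km / 1.796 m/s² = 5230.0 Pa/m / 1.796 m/s² = 2912.0 kg/m³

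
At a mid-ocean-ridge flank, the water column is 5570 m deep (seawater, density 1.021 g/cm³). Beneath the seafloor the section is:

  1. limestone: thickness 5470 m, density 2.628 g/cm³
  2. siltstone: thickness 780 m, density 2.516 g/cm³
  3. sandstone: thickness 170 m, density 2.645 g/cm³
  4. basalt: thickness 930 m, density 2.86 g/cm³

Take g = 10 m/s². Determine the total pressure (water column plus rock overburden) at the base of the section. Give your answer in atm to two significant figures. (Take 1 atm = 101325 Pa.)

seawater: 1021 kg/m³ × 10 m/s² × 5570 m = 5.687×10^7 Pa = 561.3 atm
limestone: 2628 kg/m³ × 10 m/s² × 5470 m = 1.438×10^8 Pa = 1419 atm
siltstone: 2516 kg/m³ × 10 m/s² × 780 m = 1.962×10^7 Pa = 193.7 atm
sandstone: 2645 kg/m³ × 10 m/s² × 170 m = 4.497×10^6 Pa = 44.38 atm
basalt: 2860 kg/m³ × 10 m/s² × 930 m = 2.660×10^7 Pa = 262.5 atm
Total = 561.3 + 1419 + 193.7 + 44.38 + 262.5 = 2480.5 atm

2500 atm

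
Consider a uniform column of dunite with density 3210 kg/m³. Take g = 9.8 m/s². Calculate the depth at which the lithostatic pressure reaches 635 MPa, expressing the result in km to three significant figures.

h = P/(ρg) = 635 MPa / (3210 kg/m³ × 9.8 m/s²) = 6.350×10^8 Pa / 31458 Pa/m = 20186 m
= 20.186 km

20.2 km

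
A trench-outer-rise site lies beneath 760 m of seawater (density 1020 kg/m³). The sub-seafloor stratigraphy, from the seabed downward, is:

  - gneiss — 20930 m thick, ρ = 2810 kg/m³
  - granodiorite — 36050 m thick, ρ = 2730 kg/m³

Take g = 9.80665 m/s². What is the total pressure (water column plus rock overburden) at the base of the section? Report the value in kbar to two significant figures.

seawater: 1020 kg/m³ × 9.80665 m/s² × 760 m = 7.602×10^6 Pa = 0.07602 kbar
gneiss: 2810 kg/m³ × 9.80665 m/s² × 20930 m = 5.768×10^8 Pa = 5.768 kbar
granodiorite: 2730 kg/m³ × 9.80665 m/s² × 36050 m = 9.651×10^8 Pa = 9.651 kbar
Total = 0.07602 + 5.768 + 9.651 = 15.495 kbar

15 kbar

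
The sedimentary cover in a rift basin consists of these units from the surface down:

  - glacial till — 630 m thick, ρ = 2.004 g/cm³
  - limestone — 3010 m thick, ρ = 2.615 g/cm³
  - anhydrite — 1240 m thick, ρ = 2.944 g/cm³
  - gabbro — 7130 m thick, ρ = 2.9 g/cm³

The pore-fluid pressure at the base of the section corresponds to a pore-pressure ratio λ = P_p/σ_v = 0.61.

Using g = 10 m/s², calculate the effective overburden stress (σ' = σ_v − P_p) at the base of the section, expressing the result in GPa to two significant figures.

Overburden (lithostatic) stress σ_v:
glacial till: 2004 kg/m³ × 10 m/s² × 630 m = 1.263×10^7 Pa = 12.63 MPa
limestone: 2615 kg/m³ × 10 m/s² × 3010 m = 7.871×10^7 Pa = 78.71 MPa
anhydrite: 2944 kg/m³ × 10 m/s² × 1240 m = 3.651×10^7 Pa = 36.51 MPa
gabbro: 2900 kg/m³ × 10 m/s² × 7130 m = 2.068×10^8 Pa = 206.8 MPa
Total = 12.63 + 78.71 + 36.51 + 206.8 = 334.61 MPa
Pore pressure P_p = λ·σ_v = 0.61 × 334.6 MPa = 204.1 MPa
Effective stress σ' = σ_v − P_p = 334.6 − 204.1 = 130.50 MPa = 0.13050 GPa

0.13 GPa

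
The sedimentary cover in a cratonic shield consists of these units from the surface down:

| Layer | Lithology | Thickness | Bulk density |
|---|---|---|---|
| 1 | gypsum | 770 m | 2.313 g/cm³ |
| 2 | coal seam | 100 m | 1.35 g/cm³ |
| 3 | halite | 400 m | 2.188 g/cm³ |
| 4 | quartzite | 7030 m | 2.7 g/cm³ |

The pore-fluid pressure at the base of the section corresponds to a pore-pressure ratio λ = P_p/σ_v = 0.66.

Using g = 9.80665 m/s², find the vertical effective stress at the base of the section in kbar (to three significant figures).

0.726 kbar

Overburden (lithostatic) stress σ_v:
gypsum: 2313 kg/m³ × 9.80665 m/s² × 770 m = 1.747×10^7 Pa = 17.47 MPa
coal seam: 1350 kg/m³ × 9.80665 m/s² × 100 m = 1.324×10^6 Pa = 1.324 MPa
halite: 2188 kg/m³ × 9.80665 m/s² × 400 m = 8.583×10^6 Pa = 8.583 MPa
quartzite: 2700 kg/m³ × 9.80665 m/s² × 7030 m = 1.861×10^8 Pa = 186.1 MPa
Total = 17.47 + 1.324 + 8.583 + 186.1 = 213.51 MPa
Pore pressure P_p = λ·σ_v = 0.66 × 213.5 MPa = 140.9 MPa
Effective stress σ' = σ_v − P_p = 213.5 − 140.9 = 72.594 MPa = 0.72594 kbar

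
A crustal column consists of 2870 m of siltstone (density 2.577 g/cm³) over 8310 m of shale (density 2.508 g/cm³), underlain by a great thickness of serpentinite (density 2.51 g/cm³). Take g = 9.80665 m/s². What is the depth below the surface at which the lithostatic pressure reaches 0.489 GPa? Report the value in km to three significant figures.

Pressure at base of upper layers: 2577×9.80665×2870 + 2508×9.80665×8310 = 2.769×10^8 Pa = 0.2769 GPa
Remaining pressure to be supplied by serpentinite: 4.890×10^8 − 2.769×10^8 = 2.121×10^8 Pa
Additional depth in serpentinite = 2.121×10^8 Pa / (2510 kg/m³ × 9.80665 m/s²) = 8616.2 m
Total depth = 11180 m + 8616.2 m = 19796 m
= 19.796 km

19.8 km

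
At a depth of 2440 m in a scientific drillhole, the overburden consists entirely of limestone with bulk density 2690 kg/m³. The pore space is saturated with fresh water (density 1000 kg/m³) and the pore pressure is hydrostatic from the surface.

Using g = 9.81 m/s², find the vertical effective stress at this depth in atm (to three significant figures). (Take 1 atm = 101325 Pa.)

Overburden (lithostatic) stress σ_v:
limestone: 2690 kg/m³ × 9.81 m/s² × 2440 m = 6.439×10^7 Pa = 64.39 MPa
Pore pressure P_p = 1000 kg/m³ × 9.81 m/s² × 2440 m = 2.394×10^7 Pa = 23.94 MPa
Effective stress σ' = σ_v − P_p = 64.39 − 23.94 = 40.453 MPa = 399.24 atm

399 atm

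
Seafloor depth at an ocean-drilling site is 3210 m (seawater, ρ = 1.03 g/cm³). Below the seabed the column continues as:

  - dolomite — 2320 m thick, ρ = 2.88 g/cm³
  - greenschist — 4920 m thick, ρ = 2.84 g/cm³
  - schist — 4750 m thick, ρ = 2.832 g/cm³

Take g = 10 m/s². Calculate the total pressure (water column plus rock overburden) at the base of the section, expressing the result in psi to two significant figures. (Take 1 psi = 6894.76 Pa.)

seawater: 1030 kg/m³ × 10 m/s² × 3210 m = 3.306×10^7 Pa = 4795 psi
dolomite: 2880 kg/m³ × 10 m/s² × 2320 m = 6.682×10^7 Pa = 9691 psi
greenschist: 2840 kg/m³ × 10 m/s² × 4920 m = 1.397×10^8 Pa = 20266 psi
schist: 2832 kg/m³ × 10 m/s² × 4750 m = 1.345×10^8 Pa = 19510 psi
Total = 4795 + 9691 + 20266 + 19510 = 54263 psi

54000 psi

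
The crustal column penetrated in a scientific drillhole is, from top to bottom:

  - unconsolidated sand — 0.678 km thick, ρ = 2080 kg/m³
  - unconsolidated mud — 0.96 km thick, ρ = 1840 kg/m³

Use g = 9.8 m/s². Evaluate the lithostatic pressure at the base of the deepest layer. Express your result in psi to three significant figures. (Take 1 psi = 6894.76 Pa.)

4520 psi

unconsolidated sand: 2080 kg/m³ × 9.8 m/s² × 678 m = 1.382×10^7 Pa = 2004 psi
unconsolidated mud: 1840 kg/m³ × 9.8 m/s² × 960 m = 1.731×10^7 Pa = 2511 psi
Total = 2004 + 2511 = 4515.2 psi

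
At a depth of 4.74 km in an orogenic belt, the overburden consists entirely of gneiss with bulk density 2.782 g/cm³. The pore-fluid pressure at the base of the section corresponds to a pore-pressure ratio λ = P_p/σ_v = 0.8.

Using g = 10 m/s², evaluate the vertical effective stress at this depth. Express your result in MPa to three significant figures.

Overburden (lithostatic) stress σ_v:
gneiss: 2782 kg/m³ × 10 m/s² × 4740 m = 1.319×10^8 Pa = 131.9 MPa
Pore pressure P_p = λ·σ_v = 0.8 × 131.9 MPa = 105.5 MPa
Effective stress σ' = σ_v − P_p = 131.9 − 105.5 = 26.373 MPa

26.4 MPa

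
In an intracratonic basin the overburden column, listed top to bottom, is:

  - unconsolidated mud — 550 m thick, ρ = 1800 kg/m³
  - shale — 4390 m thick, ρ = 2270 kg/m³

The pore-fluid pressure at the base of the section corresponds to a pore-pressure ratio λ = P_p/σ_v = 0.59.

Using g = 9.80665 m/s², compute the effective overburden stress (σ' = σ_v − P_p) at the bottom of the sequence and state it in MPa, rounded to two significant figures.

44 MPa

Overburden (lithostatic) stress σ_v:
unconsolidated mud: 1800 kg/m³ × 9.80665 m/s² × 550 m = 9.709×10^6 Pa = 9.709 MPa
shale: 2270 kg/m³ × 9.80665 m/s² × 4390 m = 9.773×10^7 Pa = 97.73 MPa
Total = 9.709 + 97.73 = 107.43 MPa
Pore pressure P_p = λ·σ_v = 0.59 × 107.4 MPa = 63.39 MPa
Effective stress σ' = σ_v − P_p = 107.4 − 63.39 = 44.048 MPa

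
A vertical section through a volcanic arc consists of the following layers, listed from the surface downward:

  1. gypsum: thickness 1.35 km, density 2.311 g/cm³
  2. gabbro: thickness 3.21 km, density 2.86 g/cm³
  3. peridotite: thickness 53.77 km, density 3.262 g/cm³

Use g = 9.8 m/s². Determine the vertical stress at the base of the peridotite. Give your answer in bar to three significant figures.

18400 bar

gypsum: 2311 kg/m³ × 9.8 m/s² × 1350 m = 3.057×10^7 Pa = 305.7 bar
gabbro: 2860 kg/m³ × 9.8 m/s² × 3210 m = 8.997×10^7 Pa = 899.7 bar
peridotite: 3262 kg/m³ × 9.8 m/s² × 53770 m = 1.719×10^9 Pa = 17189 bar
Total = 305.7 + 899.7 + 17189 = 18394 bar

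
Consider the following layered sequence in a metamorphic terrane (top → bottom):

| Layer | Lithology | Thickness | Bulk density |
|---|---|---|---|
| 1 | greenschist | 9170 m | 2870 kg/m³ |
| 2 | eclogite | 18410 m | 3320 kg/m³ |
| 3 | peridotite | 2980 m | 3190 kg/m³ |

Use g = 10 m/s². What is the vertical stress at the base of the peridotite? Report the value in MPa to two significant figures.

greenschist: 2870 kg/m³ × 10 m/s² × 9170 m = 2.632×10^8 Pa = 263.2 MPa
eclogite: 3320 kg/m³ × 10 m/s² × 18410 m = 6.112×10^8 Pa = 611.2 MPa
peridotite: 3190 kg/m³ × 10 m/s² × 2980 m = 9.506×10^7 Pa = 95.06 MPa
Total = 263.2 + 611.2 + 95.06 = 969.45 MPa

970 MPa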